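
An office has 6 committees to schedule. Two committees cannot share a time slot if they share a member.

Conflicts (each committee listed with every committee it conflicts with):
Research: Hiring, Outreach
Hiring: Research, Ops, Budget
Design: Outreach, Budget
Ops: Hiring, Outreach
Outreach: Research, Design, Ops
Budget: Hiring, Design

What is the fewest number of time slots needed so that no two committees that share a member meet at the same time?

3

The cycle Hiring-Research-Outreach-Design-Budget-Hiring has odd length 5, so it cannot be 2-colored; at least 3 time slots are needed.
3 time slots suffice: time slot 1 → {Hiring, Outreach}; time slot 2 → {Research, Ops, Budget}; time slot 3 → {Design}. Every pair that conflicts lands in different time slots.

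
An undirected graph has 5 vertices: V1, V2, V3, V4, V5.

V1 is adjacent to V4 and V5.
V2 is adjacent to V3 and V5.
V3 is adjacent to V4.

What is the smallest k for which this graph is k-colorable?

The cycle V5-V2-V3-V4-V1-V5 has odd length 5, so it cannot be 2-colored; at least 3 colors are needed.
One proper 3-coloring: V1=1, V2=2, V3=1, V4=2, V5=3. Each edge has distinct colors on its endpoints.

3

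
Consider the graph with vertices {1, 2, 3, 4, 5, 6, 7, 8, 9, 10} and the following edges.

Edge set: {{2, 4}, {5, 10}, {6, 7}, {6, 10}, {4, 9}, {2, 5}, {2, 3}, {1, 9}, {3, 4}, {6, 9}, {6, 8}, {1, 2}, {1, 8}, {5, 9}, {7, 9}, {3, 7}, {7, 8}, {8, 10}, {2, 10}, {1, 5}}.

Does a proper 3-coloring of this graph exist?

Yes

The chromatic number is 3. 2, 3, 4 are mutually adjacent, so at least 3 colors are needed.
3 colors suffice: 1=c, 2=a, 3=b, 4=c, 5=b, 6=b, 7=c, 8=a, 9=a, 10=c.
That is already a proper 3-coloring.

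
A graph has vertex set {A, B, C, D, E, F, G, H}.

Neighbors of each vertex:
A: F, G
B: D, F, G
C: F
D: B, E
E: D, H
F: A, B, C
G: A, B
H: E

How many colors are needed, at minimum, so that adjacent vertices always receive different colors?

2

A and F are adjacent, so at least 2 colors are needed.
2 colors suffice: A=2, B=2, C=2, D=1, E=2, F=1, G=1, H=1. Every edge joins two different colors.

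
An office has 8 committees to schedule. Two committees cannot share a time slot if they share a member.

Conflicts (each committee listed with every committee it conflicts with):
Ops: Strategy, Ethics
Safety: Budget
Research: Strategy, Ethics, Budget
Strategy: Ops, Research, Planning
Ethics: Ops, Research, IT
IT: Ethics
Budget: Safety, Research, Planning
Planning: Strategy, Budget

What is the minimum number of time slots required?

2

Ethics and IT conflict, so at least 2 time slots are needed.
2 time slots suffice: Ops=2, Safety=2, Research=2, Strategy=1, Ethics=1, IT=2, Budget=1, Planning=2. No two conflicting committees share a time slot.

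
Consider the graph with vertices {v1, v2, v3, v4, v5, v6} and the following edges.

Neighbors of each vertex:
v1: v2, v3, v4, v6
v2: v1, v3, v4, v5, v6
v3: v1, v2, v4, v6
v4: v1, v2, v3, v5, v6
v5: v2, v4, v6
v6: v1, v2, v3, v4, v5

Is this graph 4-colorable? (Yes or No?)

No

v1, v2, v3, v4, v6 form a clique, so at least 5 colors are needed.
So 4 colors are not enough.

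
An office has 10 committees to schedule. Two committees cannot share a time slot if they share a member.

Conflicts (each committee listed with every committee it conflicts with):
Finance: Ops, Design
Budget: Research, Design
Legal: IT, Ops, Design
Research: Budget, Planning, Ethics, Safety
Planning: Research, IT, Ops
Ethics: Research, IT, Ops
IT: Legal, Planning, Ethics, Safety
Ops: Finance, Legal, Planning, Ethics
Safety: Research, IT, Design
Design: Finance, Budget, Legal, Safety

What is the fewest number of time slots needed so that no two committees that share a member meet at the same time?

2

Planning and Ops conflict, so at least 2 time slots are needed.
Using 2 time slots: Finance=2, Budget=2, Legal=2, Research=1, Planning=2, Ethics=2, IT=1, Ops=1, Safety=2, Design=1. No two conflicting committees share a time slot.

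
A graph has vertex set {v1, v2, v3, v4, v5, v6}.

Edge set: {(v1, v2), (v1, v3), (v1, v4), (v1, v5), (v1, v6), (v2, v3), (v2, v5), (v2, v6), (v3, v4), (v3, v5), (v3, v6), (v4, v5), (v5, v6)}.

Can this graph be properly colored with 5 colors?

Yes

The chromatic number is 5. v1, v2, v3, v5, v6 form a clique, so at least 5 colors are needed.
5 colors suffice: v1=2, v2=5, v3=1, v4=4, v5=3, v6=4.
That is already a proper 5-coloring.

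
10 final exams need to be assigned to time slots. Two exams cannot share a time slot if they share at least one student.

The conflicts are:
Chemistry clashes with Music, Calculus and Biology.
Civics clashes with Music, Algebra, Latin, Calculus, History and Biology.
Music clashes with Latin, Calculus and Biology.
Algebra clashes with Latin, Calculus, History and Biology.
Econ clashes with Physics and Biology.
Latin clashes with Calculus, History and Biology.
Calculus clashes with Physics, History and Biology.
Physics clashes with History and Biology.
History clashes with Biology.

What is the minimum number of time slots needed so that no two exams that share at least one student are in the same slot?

6

Civics, Algebra, Latin, Calculus, History, Biology all conflict with each other, so at least 6 time slots are needed.
A valid assignment using 6 time slots: Chemistry=3, Civics=3, Music=5, Algebra=6, Econ=2, Latin=4, Calculus=2, Physics=3, History=5, Biology=1. No two conflicting exams share a time slot.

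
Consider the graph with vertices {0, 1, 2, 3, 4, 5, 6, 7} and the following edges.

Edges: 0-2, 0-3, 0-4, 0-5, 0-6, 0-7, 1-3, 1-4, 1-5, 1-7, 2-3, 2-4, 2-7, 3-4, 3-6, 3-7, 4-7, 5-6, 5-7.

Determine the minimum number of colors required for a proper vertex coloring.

5

0, 2, 3, 4, 7 are pairwise adjacent (a clique of size 5), so at least 5 colors are needed.
One proper 5-coloring: 0=b, 1=b, 2=e, 3=c, 4=d, 5=c, 6=a, 7=a. Every edge joins two different colors.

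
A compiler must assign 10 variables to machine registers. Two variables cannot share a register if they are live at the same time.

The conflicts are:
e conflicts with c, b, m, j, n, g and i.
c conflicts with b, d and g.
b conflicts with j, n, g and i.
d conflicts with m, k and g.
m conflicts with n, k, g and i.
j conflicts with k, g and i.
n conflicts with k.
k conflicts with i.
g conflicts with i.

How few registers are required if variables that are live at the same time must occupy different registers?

e, b, j, g, i are mutually in conflict, so at least 5 registers are needed.
Using 5 registers: e=2, c=4, b=3, d=2, m=3, j=5, n=4, k=1, g=1, i=4. Every pair that conflicts lands in different registers.

5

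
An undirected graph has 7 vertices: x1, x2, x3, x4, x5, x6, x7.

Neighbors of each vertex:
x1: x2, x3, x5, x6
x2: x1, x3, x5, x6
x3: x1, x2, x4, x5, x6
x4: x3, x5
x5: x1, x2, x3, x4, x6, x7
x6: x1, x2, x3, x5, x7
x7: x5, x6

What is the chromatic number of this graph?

x1, x2, x3, x5, x6 are mutually adjacent (a clique of size 5), so at least 5 colors are needed.
5 colors suffice: x1=P, x2=Y, x3=B, x4=G, x5=R, x6=G, x7=B. No two adjacent vertices share a color.

5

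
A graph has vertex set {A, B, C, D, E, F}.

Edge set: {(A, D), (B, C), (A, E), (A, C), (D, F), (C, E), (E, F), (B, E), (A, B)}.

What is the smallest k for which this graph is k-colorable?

A, B, C, E are mutually adjacent (a clique of size 4), so at least 4 colors are needed.
4 colors suffice: color 1 → {D, E}; color 2 → {A, F}; color 3 → {C}; color 4 → {B}. No two adjacent vertices share a color.

4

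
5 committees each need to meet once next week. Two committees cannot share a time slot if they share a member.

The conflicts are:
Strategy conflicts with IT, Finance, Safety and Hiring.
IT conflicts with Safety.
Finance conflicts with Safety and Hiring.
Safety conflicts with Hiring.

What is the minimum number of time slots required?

Strategy, Finance, Safety, Hiring are mutually in conflict, so at least 4 time slots are needed.
4 time slots suffice: Strategy=2, IT=3, Finance=4, Safety=1, Hiring=3. Every pair that conflicts lands in different time slots.

4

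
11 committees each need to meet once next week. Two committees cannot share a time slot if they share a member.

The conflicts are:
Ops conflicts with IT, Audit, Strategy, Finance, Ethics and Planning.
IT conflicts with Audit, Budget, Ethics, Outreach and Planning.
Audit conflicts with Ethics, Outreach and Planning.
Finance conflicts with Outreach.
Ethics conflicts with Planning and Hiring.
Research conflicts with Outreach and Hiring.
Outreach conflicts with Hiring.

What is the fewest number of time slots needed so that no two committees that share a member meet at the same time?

5

Ops, IT, Audit, Ethics, Planning pairwise conflict, so at least 5 time slots are needed.
5 time slots suffice: Ops=2, IT=1, Audit=3, Strategy=1, Finance=1, Budget=2, Ethics=4, Research=3, Outreach=2, Planning=5, Hiring=1. Every pair that conflicts lands in different time slots.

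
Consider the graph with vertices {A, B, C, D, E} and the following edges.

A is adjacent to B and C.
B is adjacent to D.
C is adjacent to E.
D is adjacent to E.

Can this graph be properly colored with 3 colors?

The chromatic number is 3. The cycle B-A-C-E-D-B has odd length 5, so it cannot be 2-colored; at least 3 colors are needed.
3 colors suffice: color red → {C, D}; color blue → {A, E}; color green → {B}.
That is already a proper 3-coloring.

Yes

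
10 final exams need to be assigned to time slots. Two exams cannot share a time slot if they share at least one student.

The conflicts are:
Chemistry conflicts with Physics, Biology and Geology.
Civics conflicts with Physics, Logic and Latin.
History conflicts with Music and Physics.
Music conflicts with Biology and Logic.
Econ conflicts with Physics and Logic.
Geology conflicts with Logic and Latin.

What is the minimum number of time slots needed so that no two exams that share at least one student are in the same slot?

3

The cycle Physics-Civics-Latin-Geology-Chemistry-Physics has odd length 5, so it cannot be 2-colored; at least 3 time slots are needed.
3 time slots suffice: Chemistry=2, Civics=2, History=3, Music=2, Econ=2, Physics=1, Biology=1, Geology=3, Logic=1, Latin=1. Each listed conflict is separated.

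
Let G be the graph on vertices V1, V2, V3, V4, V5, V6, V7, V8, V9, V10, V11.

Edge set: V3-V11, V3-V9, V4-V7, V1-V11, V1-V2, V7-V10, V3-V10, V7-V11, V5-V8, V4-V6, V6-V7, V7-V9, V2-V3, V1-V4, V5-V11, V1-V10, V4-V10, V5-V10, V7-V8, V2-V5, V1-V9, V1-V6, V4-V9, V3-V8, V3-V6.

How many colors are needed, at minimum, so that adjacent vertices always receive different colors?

3

V4, V7, V9 are pairwise adjacent, so at least 3 colors are needed.
One proper 3-coloring: V1=1, V2=2, V3=1, V4=2, V5=1, V6=3, V7=1, V8=2, V9=3, V10=3, V11=2. Every edge joins two different colors.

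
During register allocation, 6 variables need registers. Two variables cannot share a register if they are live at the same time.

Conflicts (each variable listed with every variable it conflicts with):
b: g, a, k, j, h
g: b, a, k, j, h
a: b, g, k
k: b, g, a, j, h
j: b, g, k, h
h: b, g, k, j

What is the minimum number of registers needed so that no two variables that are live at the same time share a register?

b, g, k, j, h pairwise conflict, so at least 5 registers are needed.
5 registers suffice: register 1 → {k}; register 2 → {g}; register 3 → {b}; register 4 → {a, j}; register 5 → {h}. Every pair that conflicts lands in different registers.

5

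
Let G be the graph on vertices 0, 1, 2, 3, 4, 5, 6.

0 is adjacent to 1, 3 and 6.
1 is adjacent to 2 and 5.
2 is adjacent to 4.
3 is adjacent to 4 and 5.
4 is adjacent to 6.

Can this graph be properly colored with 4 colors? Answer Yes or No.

Yes

The chromatic number is 3. The cycle 2-1-5-3-4-2 has odd length 5, so it cannot be 2-colored; at least 3 colors are needed.
A valid assignment using 3 colors: 0=b, 1=a, 2=b, 3=c, 4=a, 5=b, 6=c.
Since 4 ≥ 3, a proper 4-coloring certainly exists.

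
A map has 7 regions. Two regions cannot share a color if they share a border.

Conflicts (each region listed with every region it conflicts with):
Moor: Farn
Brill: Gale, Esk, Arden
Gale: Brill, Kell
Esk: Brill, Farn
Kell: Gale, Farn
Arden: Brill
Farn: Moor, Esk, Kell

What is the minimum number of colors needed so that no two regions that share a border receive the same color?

3

The cycle Esk-Brill-Gale-Kell-Farn-Esk has odd length 5, so it cannot be 2-colored; at least 3 colors are needed.
3 colors suffice: color 1 → {Brill, Farn}; color 2 → {Moor, Gale, Esk, Arden}; color 3 → {Kell}. Each listed conflict is separated.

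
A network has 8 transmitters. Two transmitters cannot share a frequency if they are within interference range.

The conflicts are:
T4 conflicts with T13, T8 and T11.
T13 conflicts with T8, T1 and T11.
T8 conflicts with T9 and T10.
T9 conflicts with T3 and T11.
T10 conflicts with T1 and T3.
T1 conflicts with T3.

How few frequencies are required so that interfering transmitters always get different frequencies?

T4, T13, T11 are mutually in conflict, so at least 3 frequencies are needed.
3 frequencies suffice: T4=3, T13=1, T8=2, T9=1, T10=1, T1=2, T3=3, T11=2. No two conflicting transmitters share a frequency.

3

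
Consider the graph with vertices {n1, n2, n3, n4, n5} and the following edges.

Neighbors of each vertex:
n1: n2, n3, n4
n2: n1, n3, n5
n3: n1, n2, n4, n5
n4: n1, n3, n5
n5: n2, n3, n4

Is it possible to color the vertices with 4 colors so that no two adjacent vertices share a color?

The chromatic number is 3. n3, n4, n5 are pairwise adjacent, so at least 3 colors are needed.
3 colors suffice: color red → {n3}; color blue → {n2, n4}; color green → {n1, n5}.
Since 4 ≥ 3, a proper 4-coloring certainly exists.

Yes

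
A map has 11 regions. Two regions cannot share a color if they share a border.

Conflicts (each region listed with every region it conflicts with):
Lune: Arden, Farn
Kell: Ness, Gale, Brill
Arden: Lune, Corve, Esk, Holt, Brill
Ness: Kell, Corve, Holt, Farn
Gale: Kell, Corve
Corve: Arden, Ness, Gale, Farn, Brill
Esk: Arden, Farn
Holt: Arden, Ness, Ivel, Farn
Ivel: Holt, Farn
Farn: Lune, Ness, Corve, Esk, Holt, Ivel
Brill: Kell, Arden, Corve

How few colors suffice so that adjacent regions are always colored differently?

Arden, Corve, Brill are mutually in conflict, so at least 3 colors are needed.
A valid assignment using 3 colors: Lune=2, Kell=1, Arden=1, Ness=3, Gale=3, Corve=2, Esk=2, Holt=2, Ivel=3, Farn=1, Brill=3. Each listed conflict is separated.

3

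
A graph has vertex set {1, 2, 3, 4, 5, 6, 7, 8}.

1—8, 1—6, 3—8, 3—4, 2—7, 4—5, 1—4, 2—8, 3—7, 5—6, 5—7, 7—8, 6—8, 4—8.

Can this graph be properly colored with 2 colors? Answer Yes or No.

No

1, 6, 8 are mutually adjacent, so at least 3 colors are needed.
So 2 colors are not enough.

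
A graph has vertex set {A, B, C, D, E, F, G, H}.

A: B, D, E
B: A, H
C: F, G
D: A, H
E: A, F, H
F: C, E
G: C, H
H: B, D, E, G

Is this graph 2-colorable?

The cycle G-C-F-E-H-G has odd length 5, so it cannot be 2-colored; at least 3 colors are needed.
So 2 colors are not enough.

No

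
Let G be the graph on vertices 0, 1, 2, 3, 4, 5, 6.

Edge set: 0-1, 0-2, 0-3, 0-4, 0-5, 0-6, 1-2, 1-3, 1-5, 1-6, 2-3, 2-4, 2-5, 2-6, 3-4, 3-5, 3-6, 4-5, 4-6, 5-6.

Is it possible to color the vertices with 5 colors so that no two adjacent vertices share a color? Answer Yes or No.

0, 2, 3, 4, 5, 6 are mutually adjacent (a clique of size 6), so at least 6 colors are needed.
So 5 colors are not enough.

No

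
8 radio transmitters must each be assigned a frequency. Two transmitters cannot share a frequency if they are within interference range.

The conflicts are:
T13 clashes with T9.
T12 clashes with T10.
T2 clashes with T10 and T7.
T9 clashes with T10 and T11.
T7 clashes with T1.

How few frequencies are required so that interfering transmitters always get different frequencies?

2

T2 and T7 conflict, so at least 2 frequencies are needed.
A valid assignment using 2 frequencies: T13=2, T12=1, T2=1, T9=1, T10=2, T11=2, T7=2, T1=1. Each listed conflict is separated.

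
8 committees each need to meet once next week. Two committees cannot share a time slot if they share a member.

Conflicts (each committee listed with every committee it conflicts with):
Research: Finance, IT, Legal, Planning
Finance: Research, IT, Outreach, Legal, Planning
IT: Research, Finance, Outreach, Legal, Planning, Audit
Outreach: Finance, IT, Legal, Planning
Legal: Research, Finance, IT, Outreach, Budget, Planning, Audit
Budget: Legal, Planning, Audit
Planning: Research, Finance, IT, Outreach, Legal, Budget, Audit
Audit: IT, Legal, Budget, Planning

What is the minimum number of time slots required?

5

Research, Finance, IT, Legal, Planning are mutually in conflict, so at least 5 time slots are needed.
5 time slots suffice: Research=5, Finance=4, IT=3, Outreach=5, Legal=2, Budget=3, Planning=1, Audit=4. No two conflicting committees share a time slot.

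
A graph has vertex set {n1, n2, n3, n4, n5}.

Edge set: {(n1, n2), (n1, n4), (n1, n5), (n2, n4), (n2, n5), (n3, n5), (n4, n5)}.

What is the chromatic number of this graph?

4

n1, n2, n4, n5 are pairwise adjacent (a clique of size 4), so at least 4 colors are needed.
One proper 4-coloring: n1=Y, n2=B, n3=B, n4=G, n5=R. No two adjacent vertices share a color.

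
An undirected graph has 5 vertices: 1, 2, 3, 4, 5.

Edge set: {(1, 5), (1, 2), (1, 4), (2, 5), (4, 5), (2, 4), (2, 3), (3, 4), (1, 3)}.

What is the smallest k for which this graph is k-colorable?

1, 2, 3, 4 are mutually adjacent (a clique of size 4), so at least 4 colors are needed.
4 colors suffice: color a → {1}; color b → {2}; color c → {4}; color d → {3, 5}. Every edge joins two different colors.

4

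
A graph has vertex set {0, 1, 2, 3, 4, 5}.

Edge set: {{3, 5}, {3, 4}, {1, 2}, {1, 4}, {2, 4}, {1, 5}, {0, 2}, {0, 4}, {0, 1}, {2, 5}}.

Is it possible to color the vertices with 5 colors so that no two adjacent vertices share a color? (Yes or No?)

The chromatic number is 4. 0, 1, 2, 4 are pairwise adjacent (a clique of size 4), so at least 4 colors are needed.
4 colors suffice: color red → {1, 3}; color blue → {2}; color green → {4, 5}; color yellow → {0}.
Since 5 ≥ 4, a proper 5-coloring certainly exists.

Yes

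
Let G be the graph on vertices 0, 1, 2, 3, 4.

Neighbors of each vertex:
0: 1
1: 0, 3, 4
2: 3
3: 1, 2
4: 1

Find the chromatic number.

1 and 3 are adjacent, so at least 2 colors are needed.
2 colors suffice: 0=b, 1=a, 2=a, 3=b, 4=b. No two adjacent vertices share a color.

2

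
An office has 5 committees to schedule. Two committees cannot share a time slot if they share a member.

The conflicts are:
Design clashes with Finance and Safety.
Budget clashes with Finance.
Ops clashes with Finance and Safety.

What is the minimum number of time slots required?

2

Ops and Finance conflict, so at least 2 time slots are needed.
Using 2 time slots: Design=2, Budget=2, Ops=2, Finance=1, Safety=1. Every pair that conflicts lands in different time slots.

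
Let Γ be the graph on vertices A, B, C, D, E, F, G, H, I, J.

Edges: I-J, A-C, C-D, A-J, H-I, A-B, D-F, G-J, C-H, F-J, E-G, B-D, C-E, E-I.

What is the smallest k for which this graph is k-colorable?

3

The cycle I-H-C-A-J-I has odd length 5, so it cannot be 2-colored; at least 3 colors are needed.
3 colors suffice: A=2, B=1, C=1, D=2, E=3, F=3, G=2, H=3, I=2, J=1. Each edge has distinct colors on its endpoints.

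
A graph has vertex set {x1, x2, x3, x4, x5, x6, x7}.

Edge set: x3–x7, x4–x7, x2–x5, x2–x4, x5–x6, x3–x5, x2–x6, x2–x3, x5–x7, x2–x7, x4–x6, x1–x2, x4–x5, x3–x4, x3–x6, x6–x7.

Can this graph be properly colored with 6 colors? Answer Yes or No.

Yes

The chromatic number is 6. x2, x3, x4, x5, x6, x7 are pairwise adjacent (a clique of size 6), so at least 6 colors are needed.
6 colors suffice: color 1 → {x2}; color 2 → {x1, x3}; color 3 → {x7}; color 4 → {x4}; color 5 → {x5}; color 6 → {x6}.
That is already a proper 6-coloring.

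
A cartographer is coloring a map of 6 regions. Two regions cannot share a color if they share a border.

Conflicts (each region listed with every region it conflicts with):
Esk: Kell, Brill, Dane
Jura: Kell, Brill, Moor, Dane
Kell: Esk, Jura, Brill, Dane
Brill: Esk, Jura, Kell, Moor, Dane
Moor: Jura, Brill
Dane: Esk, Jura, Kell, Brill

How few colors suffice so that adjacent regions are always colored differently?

4

Esk, Kell, Brill, Dane all conflict with each other, so at least 4 colors are needed.
A valid assignment using 4 colors: Esk=4, Jura=4, Kell=2, Brill=1, Moor=2, Dane=3. No two conflicting regions share a color.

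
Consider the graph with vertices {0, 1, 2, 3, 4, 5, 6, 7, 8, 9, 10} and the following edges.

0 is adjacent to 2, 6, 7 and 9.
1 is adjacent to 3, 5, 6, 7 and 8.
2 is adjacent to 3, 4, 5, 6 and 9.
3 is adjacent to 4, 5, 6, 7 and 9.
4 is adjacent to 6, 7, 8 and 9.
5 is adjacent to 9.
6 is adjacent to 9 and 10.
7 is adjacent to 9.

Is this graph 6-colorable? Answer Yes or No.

The chromatic number is 5. 2, 3, 4, 6, 9 are mutually adjacent (a clique of size 5), so at least 5 colors are needed.
A valid assignment using 5 colors: 0=c, 1=a, 2=d, 3=c, 4=e, 5=b, 6=b, 7=b, 8=b, 9=a, 10=a.
Since 6 ≥ 5, a proper 6-coloring certainly exists.

Yes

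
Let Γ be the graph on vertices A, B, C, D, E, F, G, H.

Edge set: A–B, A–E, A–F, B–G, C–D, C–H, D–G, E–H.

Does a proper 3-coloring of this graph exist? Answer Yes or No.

Yes

The chromatic number is 3. The cycle C-D-G-B-A-E-H-C has odd length 7, so it cannot be 2-colored; at least 3 colors are needed.
3 colors suffice: color 1 → {A, C, G}; color 2 → {B, D, E, F}; color 3 → {H}.
That is already a proper 3-coloring.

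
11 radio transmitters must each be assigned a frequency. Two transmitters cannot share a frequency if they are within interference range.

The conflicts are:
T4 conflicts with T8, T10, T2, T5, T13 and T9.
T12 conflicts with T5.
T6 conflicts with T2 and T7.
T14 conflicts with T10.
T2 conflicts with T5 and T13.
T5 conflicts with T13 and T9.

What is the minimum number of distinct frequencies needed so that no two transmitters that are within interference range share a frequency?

T4, T2, T5, T13 pairwise conflict, so at least 4 frequencies are needed.
4 frequencies suffice: frequency 1 → {T4, T12, T6, T14}; frequency 2 → {T8, T10, T5, T7}; frequency 3 → {T2, T9}; frequency 4 → {T13}. Each listed conflict is separated.

4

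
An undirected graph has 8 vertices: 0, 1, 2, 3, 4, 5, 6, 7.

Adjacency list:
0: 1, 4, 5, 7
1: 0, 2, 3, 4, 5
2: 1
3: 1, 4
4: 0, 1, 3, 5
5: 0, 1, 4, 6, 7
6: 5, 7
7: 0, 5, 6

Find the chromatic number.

0, 1, 4, 5 form a clique, so at least 4 colors are needed.
4 colors suffice: color a → {2, 3, 5}; color b → {1, 7}; color c → {0, 6}; color d → {4}. Every edge joins two different colors.

4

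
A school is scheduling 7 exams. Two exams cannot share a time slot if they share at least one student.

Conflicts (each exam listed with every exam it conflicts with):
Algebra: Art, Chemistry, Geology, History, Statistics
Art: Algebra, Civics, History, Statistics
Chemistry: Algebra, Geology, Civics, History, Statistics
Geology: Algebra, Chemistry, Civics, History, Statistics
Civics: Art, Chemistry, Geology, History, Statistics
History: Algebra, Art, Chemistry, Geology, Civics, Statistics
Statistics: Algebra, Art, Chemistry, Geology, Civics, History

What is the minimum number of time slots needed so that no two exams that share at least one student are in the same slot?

5

Algebra, Chemistry, Geology, History, Statistics pairwise conflict, so at least 5 time slots are needed.
5 time slots suffice: Algebra=4, Art=3, Chemistry=5, Geology=3, Civics=4, History=2, Statistics=1. Each listed conflict is separated.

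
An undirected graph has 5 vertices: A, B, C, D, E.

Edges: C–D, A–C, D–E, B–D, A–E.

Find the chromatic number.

B and D are adjacent, so at least 2 colors are needed.
2 colors suffice: color 1 → {A, D}; color 2 → {B, C, E}. Each edge has distinct colors on its endpoints.

2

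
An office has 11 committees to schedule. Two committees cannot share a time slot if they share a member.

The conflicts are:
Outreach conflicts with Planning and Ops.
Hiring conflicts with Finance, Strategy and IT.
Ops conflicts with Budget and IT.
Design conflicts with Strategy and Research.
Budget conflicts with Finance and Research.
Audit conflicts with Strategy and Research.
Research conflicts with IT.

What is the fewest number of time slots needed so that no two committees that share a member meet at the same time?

The cycle Strategy-Design-Research-IT-Hiring-Strategy has odd length 5, so it cannot be 2-colored; at least 3 time slots are needed.
3 time slots suffice: Outreach=2, Hiring=1, Planning=1, Ops=1, Design=3, Budget=2, Audit=3, Finance=3, Strategy=2, Research=1, IT=2. No two conflicting committees share a time slot.

3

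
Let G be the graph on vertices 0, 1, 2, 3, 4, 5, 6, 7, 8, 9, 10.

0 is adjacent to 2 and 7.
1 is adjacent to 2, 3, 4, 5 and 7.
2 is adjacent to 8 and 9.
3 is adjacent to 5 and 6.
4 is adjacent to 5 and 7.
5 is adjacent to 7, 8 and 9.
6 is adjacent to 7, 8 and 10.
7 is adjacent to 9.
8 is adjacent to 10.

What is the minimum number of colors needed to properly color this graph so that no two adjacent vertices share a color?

1, 4, 5, 7 form a clique, so at least 4 colors are needed.
4 colors suffice: color red → {2, 3, 7, 10}; color blue → {0, 5, 6}; color green → {1, 8, 9}; color yellow → {4}. Every edge joins two different colors.

4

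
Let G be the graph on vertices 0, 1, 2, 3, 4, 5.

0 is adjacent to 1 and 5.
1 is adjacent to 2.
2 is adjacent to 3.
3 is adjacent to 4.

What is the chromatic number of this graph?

0 and 5 are adjacent, so at least 2 colors are needed.
2 colors suffice: color a → {0, 2, 4}; color b → {1, 3, 5}. Each edge has distinct colors on its endpoints.

2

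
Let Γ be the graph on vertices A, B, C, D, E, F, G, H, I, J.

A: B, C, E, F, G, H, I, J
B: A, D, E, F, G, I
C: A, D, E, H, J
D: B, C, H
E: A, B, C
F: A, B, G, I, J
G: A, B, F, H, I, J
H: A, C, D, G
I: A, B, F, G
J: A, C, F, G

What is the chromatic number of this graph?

A, B, F, G, I form a clique, so at least 5 colors are needed.
One proper 5-coloring: A=1, B=2, C=2, D=1, E=3, F=4, G=3, H=4, I=5, J=5. Each edge has distinct colors on its endpoints.

5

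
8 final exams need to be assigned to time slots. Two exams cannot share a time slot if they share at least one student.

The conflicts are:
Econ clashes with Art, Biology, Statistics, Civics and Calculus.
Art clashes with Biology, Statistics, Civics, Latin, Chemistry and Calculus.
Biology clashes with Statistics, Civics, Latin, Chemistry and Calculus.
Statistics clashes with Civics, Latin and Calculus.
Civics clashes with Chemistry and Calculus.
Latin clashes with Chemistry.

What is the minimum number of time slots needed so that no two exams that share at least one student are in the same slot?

6

Econ, Art, Biology, Statistics, Civics, Calculus all conflict with each other, so at least 6 time slots are needed.
6 time slots suffice: time slot 1 → {Art}; time slot 2 → {Biology}; time slot 3 → {Civics, Latin}; time slot 4 → {Statistics, Chemistry}; time slot 5 → {Calculus}; time slot 6 → {Econ}. No two conflicting exams share a time slot.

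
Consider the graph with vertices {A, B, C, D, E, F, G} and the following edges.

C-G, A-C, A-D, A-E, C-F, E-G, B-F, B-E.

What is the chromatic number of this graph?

The cycle E-G-C-F-B-E has odd length 5, so it cannot be 2-colored; at least 3 colors are needed.
One proper 3-coloring: A=blue, B=green, C=red, D=red, E=red, F=blue, G=blue. Each edge has distinct colors on its endpoints.

3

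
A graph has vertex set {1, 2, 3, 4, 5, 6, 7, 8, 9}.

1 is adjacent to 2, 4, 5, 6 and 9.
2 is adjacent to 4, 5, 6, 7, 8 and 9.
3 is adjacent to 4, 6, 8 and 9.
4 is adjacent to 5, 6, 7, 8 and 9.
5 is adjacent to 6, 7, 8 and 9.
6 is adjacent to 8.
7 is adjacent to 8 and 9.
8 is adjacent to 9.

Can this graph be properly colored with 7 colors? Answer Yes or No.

The chromatic number is 6. 2, 4, 5, 7, 8, 9 form a clique, so at least 6 colors are needed.
6 colors suffice: 1=c, 2=b, 3=b, 4=a, 5=d, 6=e, 7=f, 8=c, 9=e.
Since 7 ≥ 6, a proper 7-coloring certainly exists.

Yes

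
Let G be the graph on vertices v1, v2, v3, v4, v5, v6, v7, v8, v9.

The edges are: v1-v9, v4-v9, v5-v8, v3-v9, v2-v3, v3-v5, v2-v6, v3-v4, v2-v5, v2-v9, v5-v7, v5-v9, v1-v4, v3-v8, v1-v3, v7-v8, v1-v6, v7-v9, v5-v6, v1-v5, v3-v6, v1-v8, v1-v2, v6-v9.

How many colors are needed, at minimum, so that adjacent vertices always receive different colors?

v1, v2, v3, v5, v6, v9 form a clique, so at least 6 colors are needed.
A valid assignment using 6 colors: v1=4, v2=6, v3=1, v4=2, v5=2, v6=5, v7=1, v8=3, v9=3. Every edge joins two different colors.

6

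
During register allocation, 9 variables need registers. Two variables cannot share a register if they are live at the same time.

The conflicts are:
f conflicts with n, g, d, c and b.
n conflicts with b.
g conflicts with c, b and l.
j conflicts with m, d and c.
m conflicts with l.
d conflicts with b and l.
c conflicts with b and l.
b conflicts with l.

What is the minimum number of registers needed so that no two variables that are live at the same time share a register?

4

g, c, b, l are mutually in conflict, so at least 4 registers are needed.
4 registers suffice: register 1 → {j, b}; register 2 → {n, m, d, c}; register 3 → {f, l}; register 4 → {g}. No two conflicting variables share a register.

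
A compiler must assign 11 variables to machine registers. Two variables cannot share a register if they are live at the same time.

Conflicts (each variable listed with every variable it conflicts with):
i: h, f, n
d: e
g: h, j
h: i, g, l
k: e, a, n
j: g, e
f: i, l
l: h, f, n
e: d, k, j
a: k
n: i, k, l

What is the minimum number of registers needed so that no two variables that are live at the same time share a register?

The cycle j-g-h-l-n-k-e-j has odd length 7, so it cannot be 2-colored; at least 3 registers are needed.
3 registers suffice: register 1 → {i, g, l, e, a}; register 2 → {d, h, j, f, n}; register 3 → {k}. Each listed conflict is separated.

3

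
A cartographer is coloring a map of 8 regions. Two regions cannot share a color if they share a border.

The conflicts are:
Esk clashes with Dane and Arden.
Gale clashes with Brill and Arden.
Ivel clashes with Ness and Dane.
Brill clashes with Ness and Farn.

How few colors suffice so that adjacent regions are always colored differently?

3

The cycle Dane-Ivel-Ness-Brill-Gale-Arden-Esk-Dane has odd length 7, so it cannot be 2-colored; at least 3 colors are needed.
A valid assignment using 3 colors: Esk=1, Gale=3, Ivel=1, Brill=1, Ness=2, Dane=2, Farn=2, Arden=2. No two conflicting regions share a color.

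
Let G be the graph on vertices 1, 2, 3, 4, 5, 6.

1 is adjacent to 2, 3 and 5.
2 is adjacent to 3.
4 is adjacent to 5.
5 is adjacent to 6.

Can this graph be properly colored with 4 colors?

The chromatic number is 3. 1, 2, 3 are mutually adjacent, so at least 3 colors are needed.
3 colors suffice: color red → {2, 5}; color blue → {1, 4, 6}; color green → {3}.
Since 4 ≥ 3, a proper 4-coloring certainly exists.

Yes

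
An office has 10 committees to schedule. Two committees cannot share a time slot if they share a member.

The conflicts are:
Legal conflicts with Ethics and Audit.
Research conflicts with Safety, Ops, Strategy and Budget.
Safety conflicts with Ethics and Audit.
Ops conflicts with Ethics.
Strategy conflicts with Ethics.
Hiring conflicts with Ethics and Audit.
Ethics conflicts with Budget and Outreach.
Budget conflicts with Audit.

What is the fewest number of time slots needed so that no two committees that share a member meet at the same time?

Research and Safety conflict, so at least 2 time slots are needed.
Using 2 time slots: Legal=2, Research=1, Safety=2, Ops=2, Strategy=2, Hiring=2, Ethics=1, Budget=2, Audit=1, Outreach=2. Each listed conflict is separated.

2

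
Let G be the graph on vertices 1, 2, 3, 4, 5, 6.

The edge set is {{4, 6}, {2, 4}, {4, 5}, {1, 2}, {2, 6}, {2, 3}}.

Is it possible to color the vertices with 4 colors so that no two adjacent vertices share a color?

Yes

The chromatic number is 3. 2, 4, 6 are mutually adjacent, so at least 3 colors are needed.
3 colors suffice: 1=blue, 2=red, 3=blue, 4=blue, 5=red, 6=green.
Since 4 ≥ 3, a proper 4-coloring certainly exists.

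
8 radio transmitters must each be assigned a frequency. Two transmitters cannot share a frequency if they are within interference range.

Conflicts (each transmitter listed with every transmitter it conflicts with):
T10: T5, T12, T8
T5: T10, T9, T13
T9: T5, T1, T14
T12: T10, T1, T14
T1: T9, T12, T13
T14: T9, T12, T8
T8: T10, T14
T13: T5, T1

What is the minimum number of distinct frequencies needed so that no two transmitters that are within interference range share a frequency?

The cycle T5-T9-T14-T8-T10-T5 has odd length 5, so it cannot be 2-colored; at least 3 frequencies are needed.
3 frequencies suffice: frequency 1 → {T10, T1, T14}; frequency 2 → {T9, T12, T8, T13}; frequency 3 → {T5}. Every pair that conflicts lands in different frequencies.

3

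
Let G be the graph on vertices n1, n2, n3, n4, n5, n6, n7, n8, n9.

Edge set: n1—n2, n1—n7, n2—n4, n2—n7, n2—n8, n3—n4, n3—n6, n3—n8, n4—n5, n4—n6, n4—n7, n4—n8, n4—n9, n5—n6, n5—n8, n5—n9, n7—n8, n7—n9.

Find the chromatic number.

n2, n4, n7, n8 form a clique, so at least 4 colors are needed.
A valid assignment using 4 colors: n1=1, n2=4, n3=3, n4=1, n5=3, n6=2, n7=3, n8=2, n9=2. No two adjacent vertices share a color.

4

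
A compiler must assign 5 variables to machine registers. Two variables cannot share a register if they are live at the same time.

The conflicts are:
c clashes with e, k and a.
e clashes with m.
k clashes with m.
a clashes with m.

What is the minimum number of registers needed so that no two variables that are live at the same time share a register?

k and m conflict, so at least 2 registers are needed.
2 registers suffice: register 1 → {c, m}; register 2 → {e, k, a}. Each listed conflict is separated.

2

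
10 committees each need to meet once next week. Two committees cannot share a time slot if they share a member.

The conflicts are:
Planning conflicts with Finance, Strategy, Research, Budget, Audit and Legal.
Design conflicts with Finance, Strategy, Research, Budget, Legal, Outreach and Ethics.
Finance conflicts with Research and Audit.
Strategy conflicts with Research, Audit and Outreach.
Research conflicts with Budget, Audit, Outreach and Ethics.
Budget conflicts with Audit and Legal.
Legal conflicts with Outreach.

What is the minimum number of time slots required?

Design, Strategy, Research, Outreach are mutually in conflict, so at least 4 time slots are needed.
Using 4 time slots: Planning=2, Design=2, Finance=3, Strategy=3, Research=1, Budget=3, Audit=4, Legal=1, Outreach=4, Ethics=3. No two conflicting committees share a time slot.

4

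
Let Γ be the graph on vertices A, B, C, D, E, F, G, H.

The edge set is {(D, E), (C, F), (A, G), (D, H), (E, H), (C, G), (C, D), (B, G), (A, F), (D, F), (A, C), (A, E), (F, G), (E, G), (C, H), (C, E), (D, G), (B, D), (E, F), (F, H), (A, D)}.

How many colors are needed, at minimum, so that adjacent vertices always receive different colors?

A, C, D, E, F, G are mutually adjacent (a clique of size 6), so at least 6 colors are needed.
6 colors suffice: color 1 → {D}; color 2 → {B, C}; color 3 → {G, H}; color 4 → {E}; color 5 → {F}; color 6 → {A}. Each edge has distinct colors on its endpoints.

6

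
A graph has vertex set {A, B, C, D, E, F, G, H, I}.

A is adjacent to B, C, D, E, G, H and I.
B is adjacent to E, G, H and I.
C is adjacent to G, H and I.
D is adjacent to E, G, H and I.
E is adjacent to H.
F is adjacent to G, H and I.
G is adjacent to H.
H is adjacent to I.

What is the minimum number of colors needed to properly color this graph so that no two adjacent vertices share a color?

4

A, D, G, H form a clique, so at least 4 colors are needed.
4 colors suffice: A=2, B=4, C=4, D=4, E=3, F=2, G=3, H=1, I=3. Every edge joins two different colors.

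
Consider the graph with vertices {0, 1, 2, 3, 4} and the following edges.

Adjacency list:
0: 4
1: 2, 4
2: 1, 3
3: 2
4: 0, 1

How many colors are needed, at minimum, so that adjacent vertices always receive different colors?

2

0 and 4 are adjacent, so at least 2 colors are needed.
2 colors suffice: 0=b, 1=b, 2=a, 3=b, 4=a. No two adjacent vertices share a color.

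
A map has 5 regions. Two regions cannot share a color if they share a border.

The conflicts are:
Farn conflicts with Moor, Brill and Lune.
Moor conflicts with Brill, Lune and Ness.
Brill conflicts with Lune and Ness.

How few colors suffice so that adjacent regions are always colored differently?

Farn, Moor, Brill, Lune pairwise conflict, so at least 4 colors are needed.
4 colors suffice: Farn=4, Moor=2, Brill=1, Lune=3, Ness=3. No two conflicting regions share a color.

4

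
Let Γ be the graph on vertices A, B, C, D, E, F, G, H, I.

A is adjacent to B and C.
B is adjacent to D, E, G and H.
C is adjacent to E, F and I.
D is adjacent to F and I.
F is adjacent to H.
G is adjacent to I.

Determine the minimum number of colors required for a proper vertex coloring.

The cycle B-D-I-C-E-B has odd length 5, so it cannot be 2-colored; at least 3 colors are needed.
One proper 3-coloring: A=blue, B=red, C=red, D=green, E=blue, F=blue, G=green, H=green, I=blue. Each edge has distinct colors on its endpoints.

3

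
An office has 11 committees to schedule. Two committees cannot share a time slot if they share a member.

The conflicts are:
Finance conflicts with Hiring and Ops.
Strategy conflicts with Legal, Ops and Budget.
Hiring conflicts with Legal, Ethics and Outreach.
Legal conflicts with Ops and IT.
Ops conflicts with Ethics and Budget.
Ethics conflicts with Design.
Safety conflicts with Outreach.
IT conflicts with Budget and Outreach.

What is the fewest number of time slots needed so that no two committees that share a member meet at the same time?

Strategy, Ops, Budget all conflict with each other, so at least 3 time slots are needed.
3 time slots suffice: time slot 1 → {Hiring, Ops, Safety, Design, IT}; time slot 2 → {Finance, Legal, Ethics, Budget, Outreach}; time slot 3 → {Strategy}. No two conflicting committees share a time slot.

3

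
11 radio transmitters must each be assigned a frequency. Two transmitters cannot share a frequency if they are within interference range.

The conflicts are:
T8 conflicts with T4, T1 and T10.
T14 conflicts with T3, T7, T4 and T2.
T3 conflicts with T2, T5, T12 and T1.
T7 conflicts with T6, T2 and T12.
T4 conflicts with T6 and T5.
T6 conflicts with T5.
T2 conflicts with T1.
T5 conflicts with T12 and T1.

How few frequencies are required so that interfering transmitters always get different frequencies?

3

T3, T5, T1 are mutually in conflict, so at least 3 frequencies are needed.
3 frequencies suffice: frequency 1 → {T3, T7, T4, T10}; frequency 2 → {T8, T2, T5}; frequency 3 → {T14, T6, T12, T1}. Each listed conflict is separated.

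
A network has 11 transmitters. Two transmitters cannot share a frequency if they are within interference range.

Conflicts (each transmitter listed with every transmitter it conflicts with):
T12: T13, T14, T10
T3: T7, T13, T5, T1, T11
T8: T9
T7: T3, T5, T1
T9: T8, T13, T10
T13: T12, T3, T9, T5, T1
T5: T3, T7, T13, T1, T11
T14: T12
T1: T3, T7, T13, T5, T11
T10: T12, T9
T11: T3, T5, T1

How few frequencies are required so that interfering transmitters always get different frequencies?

T3, T13, T5, T1 pairwise conflict, so at least 4 frequencies are needed.
4 frequencies suffice: frequency 1 → {T12, T3, T9}; frequency 2 → {T8, T5, T14, T10}; frequency 3 → {T7, T13, T11}; frequency 4 → {T1}. Every pair that conflicts lands in different frequencies.

4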